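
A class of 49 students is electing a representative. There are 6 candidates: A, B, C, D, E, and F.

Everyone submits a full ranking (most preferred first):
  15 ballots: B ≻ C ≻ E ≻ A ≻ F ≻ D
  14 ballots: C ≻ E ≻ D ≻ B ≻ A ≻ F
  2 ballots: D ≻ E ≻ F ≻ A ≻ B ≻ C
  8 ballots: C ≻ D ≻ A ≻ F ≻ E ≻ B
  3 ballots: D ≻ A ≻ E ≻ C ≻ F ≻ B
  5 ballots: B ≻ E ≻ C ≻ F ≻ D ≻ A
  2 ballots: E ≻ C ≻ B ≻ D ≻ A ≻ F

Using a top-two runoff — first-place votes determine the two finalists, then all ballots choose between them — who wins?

C

Round 1 first-place votes: A 0, B 20, C 22, D 5, E 2, F 0. C and B advance.
Runoff: C is ranked above B on 27 ballots, B above C on 22.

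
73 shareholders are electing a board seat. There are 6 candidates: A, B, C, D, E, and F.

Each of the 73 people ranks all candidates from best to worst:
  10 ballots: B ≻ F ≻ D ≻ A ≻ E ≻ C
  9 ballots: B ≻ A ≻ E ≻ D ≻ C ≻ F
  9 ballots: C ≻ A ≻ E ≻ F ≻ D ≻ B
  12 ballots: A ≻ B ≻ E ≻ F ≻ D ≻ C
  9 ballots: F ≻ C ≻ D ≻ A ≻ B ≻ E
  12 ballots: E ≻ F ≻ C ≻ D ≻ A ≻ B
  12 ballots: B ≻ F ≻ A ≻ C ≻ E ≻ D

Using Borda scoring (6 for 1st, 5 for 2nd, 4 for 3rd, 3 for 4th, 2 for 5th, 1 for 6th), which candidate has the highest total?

F

A: 10×3 + 9×5 + 9×5 + 12×6 + 9×3 + 12×2 + 12×4 = 291
B: 10×6 + 9×6 + 9×1 + 12×5 + 9×2 + 12×1 + 12×6 = 285
C: 10×1 + 9×2 + 9×6 + 12×1 + 9×5 + 12×4 + 12×3 = 223
D: 10×4 + 9×3 + 9×2 + 12×2 + 9×4 + 12×3 + 12×1 = 193
E: 10×2 + 9×4 + 9×4 + 12×4 + 9×1 + 12×6 + 12×2 = 245
F: 10×5 + 9×1 + 9×3 + 12×3 + 9×6 + 12×5 + 12×5 = 296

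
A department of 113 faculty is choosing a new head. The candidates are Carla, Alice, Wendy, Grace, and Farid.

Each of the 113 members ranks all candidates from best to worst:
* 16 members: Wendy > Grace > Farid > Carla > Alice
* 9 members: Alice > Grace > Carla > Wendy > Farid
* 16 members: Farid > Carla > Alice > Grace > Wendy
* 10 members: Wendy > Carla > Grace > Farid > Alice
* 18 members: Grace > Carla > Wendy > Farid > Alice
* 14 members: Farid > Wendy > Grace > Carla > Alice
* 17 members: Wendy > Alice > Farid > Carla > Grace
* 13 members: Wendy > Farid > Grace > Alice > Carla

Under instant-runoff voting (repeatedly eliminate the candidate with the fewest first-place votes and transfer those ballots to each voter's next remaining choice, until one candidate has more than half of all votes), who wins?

Wendy

Round 1: Carla 0, Alice 9, Wendy 56, Grace 18, Farid 30. Carla eliminated.
Round 2: Alice 9, Wendy 56, Grace 18, Farid 30. Alice eliminated.
Round 3: Wendy 56, Grace 27, Farid 30. Grace eliminated.
Round 4: Wendy 83, Farid 30. Wendy has a majority (≥57).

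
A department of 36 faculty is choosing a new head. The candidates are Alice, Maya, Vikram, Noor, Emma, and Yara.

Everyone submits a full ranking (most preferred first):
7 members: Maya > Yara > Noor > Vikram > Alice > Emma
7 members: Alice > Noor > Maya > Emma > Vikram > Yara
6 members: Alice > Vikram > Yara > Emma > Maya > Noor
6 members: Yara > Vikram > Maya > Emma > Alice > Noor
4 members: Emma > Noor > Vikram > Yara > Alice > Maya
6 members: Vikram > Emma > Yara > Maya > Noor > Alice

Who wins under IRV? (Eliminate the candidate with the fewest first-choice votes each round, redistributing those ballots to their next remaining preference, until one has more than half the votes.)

Round 1: Alice 13, Maya 7, Vikram 6, Noor 0, Emma 4, Yara 6. Noor eliminated.
Round 2: Alice 13, Maya 7, Vikram 6, Emma 4, Yara 6. Emma eliminated.
Round 3: Alice 13, Maya 7, Vikram 10, Yara 6. Yara eliminated.
Round 4: Alice 13, Maya 7, Vikram 16. Maya eliminated.
Round 5: Alice 13, Vikram 23. Vikram has a majority (≥19).

Vikram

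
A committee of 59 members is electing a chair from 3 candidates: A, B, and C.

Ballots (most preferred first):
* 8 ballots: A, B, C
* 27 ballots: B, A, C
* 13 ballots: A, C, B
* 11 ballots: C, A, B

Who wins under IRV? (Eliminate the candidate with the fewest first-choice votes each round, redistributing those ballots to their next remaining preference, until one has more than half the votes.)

Round 1: A 21, B 27, C 11. C eliminated.
Round 2: A 32, B 27. A has a majority (≥30).

A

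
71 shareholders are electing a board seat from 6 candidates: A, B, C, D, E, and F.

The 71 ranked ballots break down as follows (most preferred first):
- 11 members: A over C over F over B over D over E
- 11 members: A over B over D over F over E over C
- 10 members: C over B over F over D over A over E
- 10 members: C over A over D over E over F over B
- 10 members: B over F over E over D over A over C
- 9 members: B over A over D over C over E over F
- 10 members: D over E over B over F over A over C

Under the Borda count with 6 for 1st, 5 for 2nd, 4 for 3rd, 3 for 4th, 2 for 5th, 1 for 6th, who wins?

A: 11×6 + 11×6 + 10×2 + 10×5 + 10×2 + 9×5 + 10×2 = 287
B: 11×3 + 11×5 + 10×5 + 10×1 + 10×6 + 9×6 + 10×4 = 302
C: 11×5 + 11×1 + 10×6 + 10×6 + 10×1 + 9×3 + 10×1 = 233
D: 11×2 + 11×4 + 10×3 + 10×4 + 10×3 + 9×4 + 10×6 = 262
E: 11×1 + 11×2 + 10×1 + 10×3 + 10×4 + 9×2 + 10×5 = 181
F: 11×4 + 11×3 + 10×4 + 10×2 + 10×5 + 9×1 + 10×3 = 226

B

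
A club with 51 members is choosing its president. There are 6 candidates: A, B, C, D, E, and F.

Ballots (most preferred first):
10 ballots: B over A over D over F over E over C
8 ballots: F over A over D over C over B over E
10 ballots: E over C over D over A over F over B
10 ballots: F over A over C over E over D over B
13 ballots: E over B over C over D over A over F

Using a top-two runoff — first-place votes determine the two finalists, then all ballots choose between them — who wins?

F

Round 1 first-place votes: A 0, B 10, C 0, D 0, E 23, F 18. E and F advance.
Runoff: E is ranked above F on 23 ballots, F above E on 28.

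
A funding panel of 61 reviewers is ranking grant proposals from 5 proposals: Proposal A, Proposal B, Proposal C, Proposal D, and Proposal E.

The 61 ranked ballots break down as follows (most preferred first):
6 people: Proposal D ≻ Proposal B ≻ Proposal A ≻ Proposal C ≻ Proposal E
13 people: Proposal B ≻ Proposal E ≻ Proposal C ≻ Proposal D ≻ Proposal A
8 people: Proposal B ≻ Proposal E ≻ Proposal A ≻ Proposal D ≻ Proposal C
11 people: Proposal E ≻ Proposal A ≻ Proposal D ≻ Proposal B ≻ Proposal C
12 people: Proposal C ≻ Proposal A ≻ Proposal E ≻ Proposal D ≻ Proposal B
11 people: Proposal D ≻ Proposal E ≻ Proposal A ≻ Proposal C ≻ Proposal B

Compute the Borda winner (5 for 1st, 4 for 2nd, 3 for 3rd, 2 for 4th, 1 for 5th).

Proposal A: 6×3 + 13×1 + 8×3 + 11×4 + 12×4 + 11×3 = 180
Proposal B: 6×4 + 13×5 + 8×5 + 11×2 + 12×1 + 11×1 = 174
Proposal C: 6×2 + 13×3 + 8×1 + 11×1 + 12×5 + 11×2 = 152
Proposal D: 6×5 + 13×2 + 8×2 + 11×3 + 12×2 + 11×5 = 184
Proposal E: 6×1 + 13×4 + 8×4 + 11×5 + 12×3 + 11×4 = 225

Proposal E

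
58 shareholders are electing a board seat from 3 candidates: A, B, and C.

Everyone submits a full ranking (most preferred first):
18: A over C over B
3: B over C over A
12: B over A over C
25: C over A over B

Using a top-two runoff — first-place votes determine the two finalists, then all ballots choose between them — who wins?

Round 1 first-place votes: A 18, B 15, C 25. C and A advance.
Runoff: C is ranked above A on 28 ballots, A above C on 30.

A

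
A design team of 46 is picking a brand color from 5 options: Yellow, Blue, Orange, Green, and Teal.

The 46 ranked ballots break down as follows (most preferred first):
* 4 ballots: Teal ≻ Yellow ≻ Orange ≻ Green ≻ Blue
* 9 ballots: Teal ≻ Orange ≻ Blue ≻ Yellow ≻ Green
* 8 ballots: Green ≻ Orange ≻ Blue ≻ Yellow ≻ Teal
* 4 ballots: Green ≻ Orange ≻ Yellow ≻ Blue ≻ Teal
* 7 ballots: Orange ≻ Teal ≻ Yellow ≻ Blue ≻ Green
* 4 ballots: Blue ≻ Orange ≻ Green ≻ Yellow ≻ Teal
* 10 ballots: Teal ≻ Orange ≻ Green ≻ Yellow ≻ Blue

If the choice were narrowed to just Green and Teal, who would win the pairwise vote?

Green is ranked above Teal on 16 ballots; Teal above Green on 30.

Teal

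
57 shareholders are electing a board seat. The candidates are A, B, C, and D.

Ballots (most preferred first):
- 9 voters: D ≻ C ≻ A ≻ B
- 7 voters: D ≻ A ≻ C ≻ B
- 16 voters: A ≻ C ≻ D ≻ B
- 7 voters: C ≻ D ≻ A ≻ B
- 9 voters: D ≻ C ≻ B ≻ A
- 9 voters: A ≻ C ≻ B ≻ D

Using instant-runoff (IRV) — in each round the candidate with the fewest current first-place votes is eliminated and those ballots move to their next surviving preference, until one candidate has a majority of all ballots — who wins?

D

Round 1: A 25, B 0, C 7, D 25. B eliminated.
Round 2: A 25, C 7, D 25. C eliminated.
Round 3: A 25, D 32. D has a majority (≥29).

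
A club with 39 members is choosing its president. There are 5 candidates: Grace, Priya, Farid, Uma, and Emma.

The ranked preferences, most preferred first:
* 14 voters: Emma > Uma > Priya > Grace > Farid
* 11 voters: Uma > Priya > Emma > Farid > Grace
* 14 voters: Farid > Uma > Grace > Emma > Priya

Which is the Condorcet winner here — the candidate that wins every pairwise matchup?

Uma

Uma vs Grace: 39–0
Uma vs Priya: 39–0
Uma vs Farid: 25–14
Uma vs Emma: 25–14
Uma beats every other candidate.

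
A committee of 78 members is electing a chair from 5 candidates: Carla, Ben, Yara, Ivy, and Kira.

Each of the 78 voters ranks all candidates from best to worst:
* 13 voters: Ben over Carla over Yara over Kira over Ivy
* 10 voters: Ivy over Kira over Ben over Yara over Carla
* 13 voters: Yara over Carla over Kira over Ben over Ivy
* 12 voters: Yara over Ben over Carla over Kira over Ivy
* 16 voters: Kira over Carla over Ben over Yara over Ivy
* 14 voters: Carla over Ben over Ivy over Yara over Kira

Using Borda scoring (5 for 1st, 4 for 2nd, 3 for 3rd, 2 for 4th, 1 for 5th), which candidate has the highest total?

Carla: 13×4 + 10×1 + 13×4 + 12×3 + 16×4 + 14×5 = 284
Ben: 13×5 + 10×3 + 13×2 + 12×4 + 16×3 + 14×4 = 273
Yara: 13×3 + 10×2 + 13×5 + 12×5 + 16×2 + 14×2 = 244
Ivy: 13×1 + 10×5 + 13×1 + 12×1 + 16×1 + 14×3 = 146
Kira: 13×2 + 10×4 + 13×3 + 12×2 + 16×5 + 14×1 = 223

Carla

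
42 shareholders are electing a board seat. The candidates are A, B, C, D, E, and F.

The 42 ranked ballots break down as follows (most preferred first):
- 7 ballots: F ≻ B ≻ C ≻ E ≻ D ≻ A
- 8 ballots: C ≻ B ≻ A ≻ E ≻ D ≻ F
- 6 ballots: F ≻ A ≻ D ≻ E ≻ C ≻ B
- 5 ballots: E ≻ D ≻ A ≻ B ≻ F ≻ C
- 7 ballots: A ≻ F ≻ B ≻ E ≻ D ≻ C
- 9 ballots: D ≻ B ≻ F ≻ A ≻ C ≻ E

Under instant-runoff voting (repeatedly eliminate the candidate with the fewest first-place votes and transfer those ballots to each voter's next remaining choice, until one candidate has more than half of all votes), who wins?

Round 1: A 7, B 0, C 8, D 9, E 5, F 13. B eliminated.
Round 2: A 7, C 8, D 9, E 5, F 13. E eliminated.
Round 3: A 7, C 8, D 14, F 13. A eliminated.
Round 4: C 8, D 14, F 20. C eliminated.
Round 5: D 22, F 20. D has a majority (≥22).

D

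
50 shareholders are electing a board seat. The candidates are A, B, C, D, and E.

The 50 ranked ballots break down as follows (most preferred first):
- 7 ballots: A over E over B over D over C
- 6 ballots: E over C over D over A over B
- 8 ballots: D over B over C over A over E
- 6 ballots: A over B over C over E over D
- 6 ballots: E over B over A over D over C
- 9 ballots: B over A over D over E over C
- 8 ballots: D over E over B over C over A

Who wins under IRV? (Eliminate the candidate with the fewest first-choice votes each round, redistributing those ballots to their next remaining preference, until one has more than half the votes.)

Round 1: A 13, B 9, C 0, D 16, E 12. C eliminated.
Round 2: A 13, B 9, D 16, E 12. B eliminated.
Round 3: A 22, D 16, E 12. E eliminated.
Round 4: A 28, D 22. A has a majority (≥26).

A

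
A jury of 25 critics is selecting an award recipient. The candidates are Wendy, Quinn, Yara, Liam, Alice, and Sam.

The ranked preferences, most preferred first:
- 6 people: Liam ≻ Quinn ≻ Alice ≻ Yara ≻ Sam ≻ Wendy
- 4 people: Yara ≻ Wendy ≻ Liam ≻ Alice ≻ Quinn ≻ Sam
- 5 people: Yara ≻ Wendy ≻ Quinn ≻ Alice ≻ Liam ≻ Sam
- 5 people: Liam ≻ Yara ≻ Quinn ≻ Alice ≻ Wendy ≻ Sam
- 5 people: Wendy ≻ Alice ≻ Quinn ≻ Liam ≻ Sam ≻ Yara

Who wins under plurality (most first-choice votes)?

Liam

First-place votes: Wendy 5, Quinn 0, Yara 9, Liam 11, Alice 0, Sam 0.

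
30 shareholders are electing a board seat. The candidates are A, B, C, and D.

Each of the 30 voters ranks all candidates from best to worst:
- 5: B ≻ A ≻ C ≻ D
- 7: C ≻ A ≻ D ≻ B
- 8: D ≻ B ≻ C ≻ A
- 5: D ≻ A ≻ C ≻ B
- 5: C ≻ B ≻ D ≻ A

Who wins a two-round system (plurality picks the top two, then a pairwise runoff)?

Round 1 first-place votes: A 0, B 5, C 12, D 13. D and C advance.
Runoff: D is ranked above C on 13 ballots, C above D on 17.

C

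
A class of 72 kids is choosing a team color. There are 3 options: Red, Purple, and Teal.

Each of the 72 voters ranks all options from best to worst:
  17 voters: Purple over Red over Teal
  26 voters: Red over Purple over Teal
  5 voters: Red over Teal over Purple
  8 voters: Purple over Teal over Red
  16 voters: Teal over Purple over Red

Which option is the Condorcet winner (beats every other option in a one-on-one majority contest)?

Purple

Purple vs Red: 41–31
Purple vs Teal: 51–21
Purple beats every other option.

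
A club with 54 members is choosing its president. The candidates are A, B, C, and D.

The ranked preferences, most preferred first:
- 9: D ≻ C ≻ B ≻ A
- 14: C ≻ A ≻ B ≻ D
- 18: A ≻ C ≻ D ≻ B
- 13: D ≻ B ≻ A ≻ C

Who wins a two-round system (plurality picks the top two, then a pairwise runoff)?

Round 1 first-place votes: A 18, B 0, C 14, D 22. D and A advance.
Runoff: D is ranked above A on 22 ballots, A above D on 32.

A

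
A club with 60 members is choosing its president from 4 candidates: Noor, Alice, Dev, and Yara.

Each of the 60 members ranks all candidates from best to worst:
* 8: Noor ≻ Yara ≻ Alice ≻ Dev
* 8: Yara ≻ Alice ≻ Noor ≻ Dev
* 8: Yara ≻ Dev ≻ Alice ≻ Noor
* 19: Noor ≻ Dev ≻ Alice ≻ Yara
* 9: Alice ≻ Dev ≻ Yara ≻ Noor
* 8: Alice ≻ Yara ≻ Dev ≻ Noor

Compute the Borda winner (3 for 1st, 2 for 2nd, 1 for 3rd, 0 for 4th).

Noor: 8×3 + 8×1 + 8×0 + 19×3 + 9×0 + 8×0 = 89
Alice: 8×1 + 8×2 + 8×1 + 19×1 + 9×3 + 8×3 = 102
Dev: 8×0 + 8×0 + 8×2 + 19×2 + 9×2 + 8×1 = 80
Yara: 8×2 + 8×3 + 8×3 + 19×0 + 9×1 + 8×2 = 89

Alice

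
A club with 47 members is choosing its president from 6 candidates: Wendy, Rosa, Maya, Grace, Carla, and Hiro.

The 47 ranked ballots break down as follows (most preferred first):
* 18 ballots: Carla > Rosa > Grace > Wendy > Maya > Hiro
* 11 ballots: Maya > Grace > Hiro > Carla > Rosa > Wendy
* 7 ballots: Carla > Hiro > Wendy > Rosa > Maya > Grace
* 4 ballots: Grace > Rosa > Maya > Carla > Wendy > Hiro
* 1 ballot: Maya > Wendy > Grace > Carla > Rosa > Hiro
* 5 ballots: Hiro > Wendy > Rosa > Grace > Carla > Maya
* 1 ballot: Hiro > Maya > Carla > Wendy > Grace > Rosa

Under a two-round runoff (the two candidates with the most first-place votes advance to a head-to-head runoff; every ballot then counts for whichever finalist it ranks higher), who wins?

Round 1 first-place votes: Wendy 0, Rosa 0, Maya 12, Grace 4, Carla 25, Hiro 6. Carla and Maya advance.
Runoff: Carla is ranked above Maya on 30 ballots, Maya above Carla on 17.

Carla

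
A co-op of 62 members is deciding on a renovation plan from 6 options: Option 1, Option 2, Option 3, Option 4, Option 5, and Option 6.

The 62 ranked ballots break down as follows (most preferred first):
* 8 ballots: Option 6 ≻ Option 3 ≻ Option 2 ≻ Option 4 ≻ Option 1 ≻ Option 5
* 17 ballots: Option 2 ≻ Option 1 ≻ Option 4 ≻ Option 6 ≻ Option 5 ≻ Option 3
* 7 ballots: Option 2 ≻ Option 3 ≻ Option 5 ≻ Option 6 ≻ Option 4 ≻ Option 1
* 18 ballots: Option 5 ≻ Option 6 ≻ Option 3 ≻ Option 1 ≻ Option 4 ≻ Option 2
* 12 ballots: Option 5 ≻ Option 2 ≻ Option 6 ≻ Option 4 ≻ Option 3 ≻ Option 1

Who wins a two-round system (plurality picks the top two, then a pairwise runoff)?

Round 1 first-place votes: Option 1 0, Option 2 24, Option 3 0, Option 4 0, Option 5 30, Option 6 8. Option 5 and Option 2 advance.
Runoff: Option 5 is ranked above Option 2 on 30 ballots, Option 2 above Option 5 on 32.

Option 2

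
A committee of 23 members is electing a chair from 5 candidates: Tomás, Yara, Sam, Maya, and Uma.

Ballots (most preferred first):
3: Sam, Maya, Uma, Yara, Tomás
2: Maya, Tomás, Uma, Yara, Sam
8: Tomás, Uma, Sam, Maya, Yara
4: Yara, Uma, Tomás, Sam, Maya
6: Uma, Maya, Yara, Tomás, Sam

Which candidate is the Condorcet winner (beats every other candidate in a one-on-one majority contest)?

Uma

Uma vs Tomás: 13–10
Uma vs Yara: 19–4
Uma vs Sam: 20–3
Uma vs Maya: 18–5
Uma beats every other candidate.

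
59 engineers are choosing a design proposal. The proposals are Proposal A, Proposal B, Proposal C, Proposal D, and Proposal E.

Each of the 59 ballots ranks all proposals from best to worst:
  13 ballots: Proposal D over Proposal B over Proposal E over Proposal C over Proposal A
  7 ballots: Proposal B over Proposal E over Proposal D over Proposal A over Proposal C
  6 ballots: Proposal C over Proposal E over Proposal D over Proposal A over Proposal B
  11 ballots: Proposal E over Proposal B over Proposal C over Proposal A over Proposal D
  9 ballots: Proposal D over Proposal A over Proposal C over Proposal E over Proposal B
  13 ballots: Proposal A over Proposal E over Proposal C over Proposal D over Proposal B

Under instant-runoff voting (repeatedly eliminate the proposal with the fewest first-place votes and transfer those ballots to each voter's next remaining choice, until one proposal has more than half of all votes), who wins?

Round 1: Proposal A 13, Proposal B 7, Proposal C 6, Proposal D 22, Proposal E 11. Proposal C eliminated.
Round 2: Proposal A 13, Proposal B 7, Proposal D 22, Proposal E 17. Proposal B eliminated.
Round 3: Proposal A 13, Proposal D 22, Proposal E 24. Proposal A eliminated.
Round 4: Proposal D 22, Proposal E 37. Proposal E has a majority (≥30).

Proposal E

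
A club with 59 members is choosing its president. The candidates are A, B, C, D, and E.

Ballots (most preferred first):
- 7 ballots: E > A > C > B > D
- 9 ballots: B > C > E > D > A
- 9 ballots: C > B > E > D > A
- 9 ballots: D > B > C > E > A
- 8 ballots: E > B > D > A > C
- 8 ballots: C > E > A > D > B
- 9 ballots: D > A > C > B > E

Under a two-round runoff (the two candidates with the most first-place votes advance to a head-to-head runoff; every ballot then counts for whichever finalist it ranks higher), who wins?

Round 1 first-place votes: A 0, B 9, C 17, D 18, E 15. D and C advance.
Runoff: D is ranked above C on 26 ballots, C above D on 33.

C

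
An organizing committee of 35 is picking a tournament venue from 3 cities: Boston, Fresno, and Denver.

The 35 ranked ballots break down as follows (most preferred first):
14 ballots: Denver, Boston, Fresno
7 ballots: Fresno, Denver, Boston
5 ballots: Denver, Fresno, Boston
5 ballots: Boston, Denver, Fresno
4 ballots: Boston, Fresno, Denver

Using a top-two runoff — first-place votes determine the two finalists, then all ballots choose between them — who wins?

Denver

Round 1 first-place votes: Boston 9, Fresno 7, Denver 19. Denver and Boston advance.
Runoff: Denver is ranked above Boston on 26 ballots, Boston above Denver on 9.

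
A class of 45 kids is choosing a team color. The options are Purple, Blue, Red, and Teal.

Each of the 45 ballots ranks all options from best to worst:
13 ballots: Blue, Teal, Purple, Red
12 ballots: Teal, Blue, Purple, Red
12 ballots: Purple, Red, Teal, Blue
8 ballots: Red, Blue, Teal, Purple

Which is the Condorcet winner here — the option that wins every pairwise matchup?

Teal

Teal vs Purple: 33–12
Teal vs Blue: 24–21
Teal vs Red: 25–20
Teal beats every other option.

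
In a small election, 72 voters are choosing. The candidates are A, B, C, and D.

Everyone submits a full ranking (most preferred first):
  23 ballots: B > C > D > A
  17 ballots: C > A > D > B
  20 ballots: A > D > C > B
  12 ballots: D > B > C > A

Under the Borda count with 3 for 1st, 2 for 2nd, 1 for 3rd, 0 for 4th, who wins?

A: 23×0 + 17×2 + 20×3 + 12×0 = 94
B: 23×3 + 17×0 + 20×0 + 12×2 = 93
C: 23×2 + 17×3 + 20×1 + 12×1 = 129
D: 23×1 + 17×1 + 20×2 + 12×3 = 116

C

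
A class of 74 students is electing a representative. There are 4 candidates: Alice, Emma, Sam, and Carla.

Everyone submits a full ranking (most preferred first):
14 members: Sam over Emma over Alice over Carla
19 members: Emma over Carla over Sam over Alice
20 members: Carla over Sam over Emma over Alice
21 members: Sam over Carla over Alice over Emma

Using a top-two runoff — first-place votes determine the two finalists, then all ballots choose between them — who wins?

Round 1 first-place votes: Alice 0, Emma 19, Sam 35, Carla 20. Sam and Carla advance.
Runoff: Sam is ranked above Carla on 35 ballots, Carla above Sam on 39.

Carla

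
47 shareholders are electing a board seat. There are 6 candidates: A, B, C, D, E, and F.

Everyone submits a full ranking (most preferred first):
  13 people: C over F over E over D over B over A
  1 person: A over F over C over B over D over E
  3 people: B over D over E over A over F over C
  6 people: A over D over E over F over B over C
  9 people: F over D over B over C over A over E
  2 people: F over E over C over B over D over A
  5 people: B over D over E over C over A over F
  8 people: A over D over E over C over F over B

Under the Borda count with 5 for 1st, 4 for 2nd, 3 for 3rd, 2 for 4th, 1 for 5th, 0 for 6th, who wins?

D

A: 13×0 + 1×5 + 3×2 + 6×5 + 9×1 + 2×0 + 5×1 + 8×5 = 95
B: 13×1 + 1×2 + 3×5 + 6×1 + 9×3 + 2×2 + 5×5 + 8×0 = 92
C: 13×5 + 1×3 + 3×0 + 6×0 + 9×2 + 2×3 + 5×2 + 8×2 = 118
D: 13×2 + 1×1 + 3×4 + 6×4 + 9×4 + 2×1 + 5×4 + 8×4 = 153
E: 13×3 + 1×0 + 3×3 + 6×3 + 9×0 + 2×4 + 5×3 + 8×3 = 113
F: 13×4 + 1×4 + 3×1 + 6×2 + 9×5 + 2×5 + 5×0 + 8×1 = 134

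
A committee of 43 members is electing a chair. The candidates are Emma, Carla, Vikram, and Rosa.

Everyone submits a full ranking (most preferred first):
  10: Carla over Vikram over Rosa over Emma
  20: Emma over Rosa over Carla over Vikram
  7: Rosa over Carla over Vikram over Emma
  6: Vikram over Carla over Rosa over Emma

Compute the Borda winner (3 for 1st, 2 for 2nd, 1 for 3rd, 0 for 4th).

Rosa

Emma: 10×0 + 20×3 + 7×0 + 6×0 = 60
Carla: 10×3 + 20×1 + 7×2 + 6×2 = 76
Vikram: 10×2 + 20×0 + 7×1 + 6×3 = 45
Rosa: 10×1 + 20×2 + 7×3 + 6×1 = 77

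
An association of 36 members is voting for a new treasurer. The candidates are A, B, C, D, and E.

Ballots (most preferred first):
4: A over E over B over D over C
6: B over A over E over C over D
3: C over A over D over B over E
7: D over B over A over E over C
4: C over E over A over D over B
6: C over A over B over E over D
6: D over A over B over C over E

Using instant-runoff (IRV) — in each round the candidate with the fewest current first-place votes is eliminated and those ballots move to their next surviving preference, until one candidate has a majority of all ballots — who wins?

C

Round 1: A 4, B 6, C 13, D 13, E 0. E eliminated.
Round 2: A 4, B 6, C 13, D 13. A eliminated.
Round 3: B 10, C 13, D 13. B eliminated.
Round 4: C 19, D 17. C has a majority (≥19).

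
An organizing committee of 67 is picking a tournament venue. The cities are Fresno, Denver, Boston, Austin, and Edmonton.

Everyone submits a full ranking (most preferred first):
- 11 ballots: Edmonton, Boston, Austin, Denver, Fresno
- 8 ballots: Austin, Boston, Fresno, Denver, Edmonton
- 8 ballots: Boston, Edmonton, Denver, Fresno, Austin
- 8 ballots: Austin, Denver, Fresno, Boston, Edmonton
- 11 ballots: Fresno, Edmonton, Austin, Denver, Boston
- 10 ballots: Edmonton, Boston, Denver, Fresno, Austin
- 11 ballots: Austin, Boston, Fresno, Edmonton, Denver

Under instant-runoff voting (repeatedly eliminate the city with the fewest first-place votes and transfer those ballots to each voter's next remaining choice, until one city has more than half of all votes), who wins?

Edmonton

Round 1: Fresno 11, Denver 0, Boston 8, Austin 27, Edmonton 21. Denver eliminated.
Round 2: Fresno 11, Boston 8, Austin 27, Edmonton 21. Boston eliminated.
Round 3: Fresno 11, Austin 27, Edmonton 29. Fresno eliminated.
Round 4: Austin 27, Edmonton 40. Edmonton has a majority (≥34).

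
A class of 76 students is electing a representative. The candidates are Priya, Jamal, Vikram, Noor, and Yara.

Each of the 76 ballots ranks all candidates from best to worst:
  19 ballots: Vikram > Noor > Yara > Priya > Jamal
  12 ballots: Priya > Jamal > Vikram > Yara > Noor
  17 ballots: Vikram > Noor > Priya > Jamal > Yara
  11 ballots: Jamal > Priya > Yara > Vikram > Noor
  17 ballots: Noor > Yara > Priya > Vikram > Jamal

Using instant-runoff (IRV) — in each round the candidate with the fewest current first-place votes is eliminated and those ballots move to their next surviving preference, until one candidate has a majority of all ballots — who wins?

Priya

Round 1: Priya 12, Jamal 11, Vikram 36, Noor 17, Yara 0. Yara eliminated.
Round 2: Priya 12, Jamal 11, Vikram 36, Noor 17. Jamal eliminated.
Round 3: Priya 23, Vikram 36, Noor 17. Noor eliminated.
Round 4: Priya 40, Vikram 36. Priya has a majority (≥39).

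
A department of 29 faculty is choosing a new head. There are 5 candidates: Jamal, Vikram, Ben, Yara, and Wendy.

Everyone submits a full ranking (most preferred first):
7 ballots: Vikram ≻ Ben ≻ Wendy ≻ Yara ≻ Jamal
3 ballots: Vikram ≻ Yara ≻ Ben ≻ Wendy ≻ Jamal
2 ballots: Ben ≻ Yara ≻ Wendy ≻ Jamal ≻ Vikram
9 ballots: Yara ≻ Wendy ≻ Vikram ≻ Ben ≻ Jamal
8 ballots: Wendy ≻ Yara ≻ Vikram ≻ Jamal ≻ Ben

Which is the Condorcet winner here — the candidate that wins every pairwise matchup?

Wendy vs Jamal: 29–0
Wendy vs Vikram: 19–10
Wendy vs Ben: 17–12
Wendy vs Yara: 15–14
Wendy beats every other candidate.

Wendy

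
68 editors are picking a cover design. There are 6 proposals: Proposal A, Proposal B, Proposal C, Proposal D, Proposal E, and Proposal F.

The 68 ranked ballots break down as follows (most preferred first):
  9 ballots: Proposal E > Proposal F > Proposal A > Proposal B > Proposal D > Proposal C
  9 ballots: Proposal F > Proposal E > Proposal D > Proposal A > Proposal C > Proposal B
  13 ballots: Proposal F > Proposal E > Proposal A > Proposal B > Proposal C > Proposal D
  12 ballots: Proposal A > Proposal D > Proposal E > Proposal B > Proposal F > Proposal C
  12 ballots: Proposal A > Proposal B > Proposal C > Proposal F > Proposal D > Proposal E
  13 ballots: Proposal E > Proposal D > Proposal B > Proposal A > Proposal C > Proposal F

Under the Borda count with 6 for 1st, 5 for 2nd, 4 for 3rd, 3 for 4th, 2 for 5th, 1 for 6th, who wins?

Proposal E

Proposal A: 9×4 + 9×3 + 13×4 + 12×6 + 12×6 + 13×3 = 298
Proposal B: 9×3 + 9×1 + 13×3 + 12×3 + 12×5 + 13×4 = 223
Proposal C: 9×1 + 9×2 + 13×2 + 12×1 + 12×4 + 13×2 = 139
Proposal D: 9×2 + 9×4 + 13×1 + 12×5 + 12×2 + 13×5 = 216
Proposal E: 9×6 + 9×5 + 13×5 + 12×4 + 12×1 + 13×6 = 302
Proposal F: 9×5 + 9×6 + 13×6 + 12×2 + 12×3 + 13×1 = 250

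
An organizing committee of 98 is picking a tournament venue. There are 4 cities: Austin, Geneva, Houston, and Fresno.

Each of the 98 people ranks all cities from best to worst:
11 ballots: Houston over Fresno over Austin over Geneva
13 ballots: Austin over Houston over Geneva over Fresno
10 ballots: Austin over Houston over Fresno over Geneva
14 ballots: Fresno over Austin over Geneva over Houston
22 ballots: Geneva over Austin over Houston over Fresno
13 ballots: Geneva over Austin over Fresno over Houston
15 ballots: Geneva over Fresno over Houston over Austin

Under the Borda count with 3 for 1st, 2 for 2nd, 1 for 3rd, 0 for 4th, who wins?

Austin

Austin: 11×1 + 13×3 + 10×3 + 14×2 + 22×2 + 13×2 + 15×0 = 178
Geneva: 11×0 + 13×1 + 10×0 + 14×1 + 22×3 + 13×3 + 15×3 = 177
Houston: 11×3 + 13×2 + 10×2 + 14×0 + 22×1 + 13×0 + 15×1 = 116
Fresno: 11×2 + 13×0 + 10×1 + 14×3 + 22×0 + 13×1 + 15×2 = 117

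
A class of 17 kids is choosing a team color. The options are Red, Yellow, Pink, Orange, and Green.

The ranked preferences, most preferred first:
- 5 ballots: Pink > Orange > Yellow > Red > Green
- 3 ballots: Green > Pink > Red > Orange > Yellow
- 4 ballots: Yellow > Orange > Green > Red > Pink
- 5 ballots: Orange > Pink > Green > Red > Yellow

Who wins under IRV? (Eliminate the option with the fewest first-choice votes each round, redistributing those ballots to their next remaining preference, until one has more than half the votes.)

Round 1: Red 0, Yellow 4, Pink 5, Orange 5, Green 3. Red eliminated.
Round 2: Yellow 4, Pink 5, Orange 5, Green 3. Green eliminated.
Round 3: Yellow 4, Pink 8, Orange 5. Yellow eliminated.
Round 4: Pink 8, Orange 9. Orange has a majority (≥9).

Orange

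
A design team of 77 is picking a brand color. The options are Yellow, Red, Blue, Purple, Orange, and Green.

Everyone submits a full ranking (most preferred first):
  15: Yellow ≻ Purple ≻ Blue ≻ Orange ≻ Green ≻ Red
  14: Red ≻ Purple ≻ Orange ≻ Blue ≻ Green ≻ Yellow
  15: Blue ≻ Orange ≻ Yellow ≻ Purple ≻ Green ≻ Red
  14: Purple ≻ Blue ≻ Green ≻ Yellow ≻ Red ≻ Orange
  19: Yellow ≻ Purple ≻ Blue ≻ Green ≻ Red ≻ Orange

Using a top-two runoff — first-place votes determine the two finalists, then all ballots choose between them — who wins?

Blue

Round 1 first-place votes: Yellow 34, Red 14, Blue 15, Purple 14, Orange 0, Green 0. Yellow and Blue advance.
Runoff: Yellow is ranked above Blue on 34 ballots, Blue above Yellow on 43.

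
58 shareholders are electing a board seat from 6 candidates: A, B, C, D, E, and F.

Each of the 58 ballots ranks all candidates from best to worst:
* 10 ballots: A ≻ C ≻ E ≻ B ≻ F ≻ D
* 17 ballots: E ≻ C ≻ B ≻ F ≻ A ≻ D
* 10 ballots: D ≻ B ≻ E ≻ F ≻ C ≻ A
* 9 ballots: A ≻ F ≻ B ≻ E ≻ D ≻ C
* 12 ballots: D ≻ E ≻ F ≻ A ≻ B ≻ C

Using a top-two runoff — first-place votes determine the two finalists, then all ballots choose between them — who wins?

Round 1 first-place votes: A 19, B 0, C 0, D 22, E 17, F 0. D and A advance.
Runoff: D is ranked above A on 22 ballots, A above D on 36.

A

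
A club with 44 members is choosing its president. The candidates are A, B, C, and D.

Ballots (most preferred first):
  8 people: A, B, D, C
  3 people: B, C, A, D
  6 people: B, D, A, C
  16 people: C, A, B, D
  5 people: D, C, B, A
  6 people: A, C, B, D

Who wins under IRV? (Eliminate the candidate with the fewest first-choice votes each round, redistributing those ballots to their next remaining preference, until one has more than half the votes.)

C

Round 1: A 14, B 9, C 16, D 5. D eliminated.
Round 2: A 14, B 9, C 21. B eliminated.
Round 3: A 20, C 24. C has a majority (≥23).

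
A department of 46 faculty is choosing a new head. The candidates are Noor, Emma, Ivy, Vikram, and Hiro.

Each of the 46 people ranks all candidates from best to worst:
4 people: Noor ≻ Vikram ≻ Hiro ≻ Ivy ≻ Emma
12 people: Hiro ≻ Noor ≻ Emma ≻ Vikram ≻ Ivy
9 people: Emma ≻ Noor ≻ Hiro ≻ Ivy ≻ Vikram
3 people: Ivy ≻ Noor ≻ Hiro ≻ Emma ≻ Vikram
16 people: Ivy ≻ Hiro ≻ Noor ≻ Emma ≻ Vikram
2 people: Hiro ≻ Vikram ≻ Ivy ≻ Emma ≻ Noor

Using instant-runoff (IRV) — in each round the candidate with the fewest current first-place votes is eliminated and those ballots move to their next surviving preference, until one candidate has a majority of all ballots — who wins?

Hiro

Round 1: Noor 4, Emma 9, Ivy 19, Vikram 0, Hiro 14. Vikram eliminated.
Round 2: Noor 4, Emma 9, Ivy 19, Hiro 14. Noor eliminated.
Round 3: Emma 9, Ivy 19, Hiro 18. Emma eliminated.
Round 4: Ivy 19, Hiro 27. Hiro has a majority (≥24).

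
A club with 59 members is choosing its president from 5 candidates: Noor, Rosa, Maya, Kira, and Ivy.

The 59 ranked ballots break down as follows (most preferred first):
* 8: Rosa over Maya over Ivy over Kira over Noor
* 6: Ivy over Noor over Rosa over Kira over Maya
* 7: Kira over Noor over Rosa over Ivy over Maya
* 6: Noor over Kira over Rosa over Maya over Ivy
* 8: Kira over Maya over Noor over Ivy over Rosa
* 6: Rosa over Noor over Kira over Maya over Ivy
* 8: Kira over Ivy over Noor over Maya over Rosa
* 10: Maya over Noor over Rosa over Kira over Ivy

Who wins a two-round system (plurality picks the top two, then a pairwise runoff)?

Round 1 first-place votes: Noor 6, Rosa 14, Maya 10, Kira 23, Ivy 6. Kira and Rosa advance.
Runoff: Kira is ranked above Rosa on 29 ballots, Rosa above Kira on 30.

Rosa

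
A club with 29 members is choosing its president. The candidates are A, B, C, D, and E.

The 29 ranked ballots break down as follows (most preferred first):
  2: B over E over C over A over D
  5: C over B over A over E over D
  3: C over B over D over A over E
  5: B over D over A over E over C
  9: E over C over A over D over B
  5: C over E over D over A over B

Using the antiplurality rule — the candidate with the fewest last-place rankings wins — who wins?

Last-place votes: A 0, B 14, C 5, D 7, E 3.

A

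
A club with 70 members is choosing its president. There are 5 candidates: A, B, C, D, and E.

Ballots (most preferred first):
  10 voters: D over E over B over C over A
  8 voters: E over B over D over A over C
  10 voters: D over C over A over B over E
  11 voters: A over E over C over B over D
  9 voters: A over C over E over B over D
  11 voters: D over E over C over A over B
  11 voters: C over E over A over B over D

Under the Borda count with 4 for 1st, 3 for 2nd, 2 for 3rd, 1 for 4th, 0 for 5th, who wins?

E

A: 10×0 + 8×1 + 10×2 + 11×4 + 9×4 + 11×1 + 11×2 = 141
B: 10×2 + 8×3 + 10×1 + 11×1 + 9×1 + 11×0 + 11×1 = 85
C: 10×1 + 8×0 + 10×3 + 11×2 + 9×3 + 11×2 + 11×4 = 155
D: 10×4 + 8×2 + 10×4 + 11×0 + 9×0 + 11×4 + 11×0 = 140
E: 10×3 + 8×4 + 10×0 + 11×3 + 9×2 + 11×3 + 11×3 = 179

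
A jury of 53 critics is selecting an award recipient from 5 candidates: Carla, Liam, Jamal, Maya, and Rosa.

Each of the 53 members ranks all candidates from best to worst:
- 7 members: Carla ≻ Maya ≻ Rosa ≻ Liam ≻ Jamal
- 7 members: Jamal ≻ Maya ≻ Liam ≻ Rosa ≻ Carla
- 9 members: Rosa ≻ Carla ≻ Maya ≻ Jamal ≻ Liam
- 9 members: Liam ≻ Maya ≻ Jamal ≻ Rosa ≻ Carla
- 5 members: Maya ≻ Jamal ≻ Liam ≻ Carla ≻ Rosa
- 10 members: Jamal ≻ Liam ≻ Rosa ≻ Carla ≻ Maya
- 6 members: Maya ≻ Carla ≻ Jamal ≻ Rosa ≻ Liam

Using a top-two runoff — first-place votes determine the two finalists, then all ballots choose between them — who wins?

Maya

Round 1 first-place votes: Carla 7, Liam 9, Jamal 17, Maya 11, Rosa 9. Jamal and Maya advance.
Runoff: Jamal is ranked above Maya on 17 ballots, Maya above Jamal on 36.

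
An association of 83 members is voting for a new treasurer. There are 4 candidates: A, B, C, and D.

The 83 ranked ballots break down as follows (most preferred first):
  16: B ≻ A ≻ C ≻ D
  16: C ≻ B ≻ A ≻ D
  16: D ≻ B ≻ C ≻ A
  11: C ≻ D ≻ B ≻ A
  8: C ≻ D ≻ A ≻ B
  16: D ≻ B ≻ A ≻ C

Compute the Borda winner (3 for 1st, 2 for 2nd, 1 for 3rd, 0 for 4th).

B

A: 16×2 + 16×1 + 16×0 + 11×0 + 8×1 + 16×1 = 72
B: 16×3 + 16×2 + 16×2 + 11×1 + 8×0 + 16×2 = 155
C: 16×1 + 16×3 + 16×1 + 11×3 + 8×3 + 16×0 = 137
D: 16×0 + 16×0 + 16×3 + 11×2 + 8×2 + 16×3 = 134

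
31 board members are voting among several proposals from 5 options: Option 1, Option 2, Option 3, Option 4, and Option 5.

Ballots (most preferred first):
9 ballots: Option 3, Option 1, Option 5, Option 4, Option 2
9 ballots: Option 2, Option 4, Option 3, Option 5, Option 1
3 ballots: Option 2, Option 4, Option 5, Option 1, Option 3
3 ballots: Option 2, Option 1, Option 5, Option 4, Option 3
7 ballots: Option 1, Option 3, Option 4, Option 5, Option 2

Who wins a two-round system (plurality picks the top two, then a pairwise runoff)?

Round 1 first-place votes: Option 1 7, Option 2 15, Option 3 9, Option 4 0, Option 5 0. Option 2 and Option 3 advance.
Runoff: Option 2 is ranked above Option 3 on 15 ballots, Option 3 above Option 2 on 16.

Option 3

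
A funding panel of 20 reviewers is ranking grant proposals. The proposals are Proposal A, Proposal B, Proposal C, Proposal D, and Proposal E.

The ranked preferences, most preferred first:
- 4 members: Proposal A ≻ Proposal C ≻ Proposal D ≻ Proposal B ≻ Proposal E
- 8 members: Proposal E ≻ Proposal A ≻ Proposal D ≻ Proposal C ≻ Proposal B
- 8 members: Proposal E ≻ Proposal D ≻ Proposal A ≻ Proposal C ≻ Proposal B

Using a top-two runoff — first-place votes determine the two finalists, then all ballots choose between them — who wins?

Proposal E

Round 1 first-place votes: Proposal A 4, Proposal B 0, Proposal C 0, Proposal D 0, Proposal E 16. Proposal E and Proposal A advance.
Runoff: Proposal E is ranked above Proposal A on 16 ballots, Proposal A above Proposal E on 4.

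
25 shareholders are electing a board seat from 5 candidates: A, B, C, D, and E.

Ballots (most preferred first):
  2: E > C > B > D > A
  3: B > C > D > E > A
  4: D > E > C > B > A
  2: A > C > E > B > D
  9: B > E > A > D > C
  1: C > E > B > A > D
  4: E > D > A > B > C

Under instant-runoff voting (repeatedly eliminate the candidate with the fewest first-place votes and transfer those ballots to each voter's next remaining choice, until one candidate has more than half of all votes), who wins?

Round 1: A 2, B 12, C 1, D 4, E 6. C eliminated.
Round 2: A 2, B 12, D 4, E 7. A eliminated.
Round 3: B 12, D 4, E 9. D eliminated.
Round 4: B 12, E 13. E has a majority (≥13).

E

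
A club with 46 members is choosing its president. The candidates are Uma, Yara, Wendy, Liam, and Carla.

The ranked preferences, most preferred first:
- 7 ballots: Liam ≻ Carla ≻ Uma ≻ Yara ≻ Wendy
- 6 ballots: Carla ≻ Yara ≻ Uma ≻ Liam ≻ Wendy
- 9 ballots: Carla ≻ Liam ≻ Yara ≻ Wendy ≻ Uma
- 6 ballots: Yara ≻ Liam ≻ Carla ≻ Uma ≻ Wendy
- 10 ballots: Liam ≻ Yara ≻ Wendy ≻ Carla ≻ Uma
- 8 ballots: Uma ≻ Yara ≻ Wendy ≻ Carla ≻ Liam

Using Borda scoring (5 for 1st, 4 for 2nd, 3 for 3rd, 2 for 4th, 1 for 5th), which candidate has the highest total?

Yara

Uma: 7×3 + 6×3 + 9×1 + 6×2 + 10×1 + 8×5 = 110
Yara: 7×2 + 6×4 + 9×3 + 6×5 + 10×4 + 8×4 = 167
Wendy: 7×1 + 6×1 + 9×2 + 6×1 + 10×3 + 8×3 = 91
Liam: 7×5 + 6×2 + 9×4 + 6×4 + 10×5 + 8×1 = 165
Carla: 7×4 + 6×5 + 9×5 + 6×3 + 10×2 + 8×2 = 157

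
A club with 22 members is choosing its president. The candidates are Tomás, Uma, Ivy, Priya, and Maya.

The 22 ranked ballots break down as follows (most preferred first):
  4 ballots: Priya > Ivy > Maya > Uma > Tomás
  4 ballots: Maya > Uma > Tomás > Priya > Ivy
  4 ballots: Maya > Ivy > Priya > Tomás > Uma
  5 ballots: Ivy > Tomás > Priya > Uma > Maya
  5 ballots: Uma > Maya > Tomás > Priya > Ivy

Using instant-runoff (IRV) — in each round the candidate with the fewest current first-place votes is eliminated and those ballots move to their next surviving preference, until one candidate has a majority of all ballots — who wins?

Maya

Round 1: Tomás 0, Uma 5, Ivy 5, Priya 4, Maya 8. Tomás eliminated.
Round 2: Uma 5, Ivy 5, Priya 4, Maya 8. Priya eliminated.
Round 3: Uma 5, Ivy 9, Maya 8. Uma eliminated.
Round 4: Ivy 9, Maya 13. Maya has a majority (≥12).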